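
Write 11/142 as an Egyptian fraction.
1/13 + 1/1846

Greedy algorithm:
11/142: ceiling(142/11) = 13, use 1/13
1/1846: ceiling(1846/1) = 1846, use 1/1846
Result: 11/142 = 1/13 + 1/1846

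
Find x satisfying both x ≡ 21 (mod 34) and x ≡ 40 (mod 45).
1075

Using Chinese Remainder Theorem:
M = 34 × 45 = 1530
M1 = 45, M2 = 34
y1 = 45^(-1) mod 34 = 31
y2 = 34^(-1) mod 45 = 4
x = (21×45×31 + 40×34×4) mod 1530 = 1075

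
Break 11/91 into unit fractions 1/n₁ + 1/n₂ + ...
1/9 + 1/103 + 1/16872 + 1/474423768

Greedy algorithm:
11/91: ceiling(91/11) = 9, use 1/9
8/819: ceiling(819/8) = 103, use 1/103
5/84357: ceiling(84357/5) = 16872, use 1/16872
1/474423768: ceiling(474423768/1) = 474423768, use 1/474423768
Result: 11/91 = 1/9 + 1/103 + 1/16872 + 1/474423768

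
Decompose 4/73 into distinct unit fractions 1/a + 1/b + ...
1/19 + 1/463 + 1/321091 + 1/206198539471

Greedy algorithm:
4/73: ceiling(73/4) = 19, use 1/19
3/1387: ceiling(1387/3) = 463, use 1/463
2/642181: ceiling(642181/2) = 321091, use 1/321091
1/206198539471: ceiling(206198539471/1) = 206198539471, use 1/206198539471
Result: 4/73 = 1/19 + 1/463 + 1/321091 + 1/206198539471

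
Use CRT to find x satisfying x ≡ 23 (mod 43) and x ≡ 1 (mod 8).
281

Using Chinese Remainder Theorem:
M = 43 × 8 = 344
M1 = 8, M2 = 43
y1 = 8^(-1) mod 43 = 27
y2 = 43^(-1) mod 8 = 3
x = (23×8×27 + 1×43×3) mod 344 = 281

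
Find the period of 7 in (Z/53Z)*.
26

53 is prime, so ord(7) divides φ(53) = 52.
Divisors of 52: 1, 2, 4, 13, 26, 52.
Repeated squaring: 7^1 ≡ 7, 7^2 ≡ 49, 7^4 ≡ 16, 7^8 ≡ 44, 7^16 ≡ 28, 7^32 ≡ 42 (mod 53).
Test 7^d mod 53 for each divisor d in increasing order:
7^1 ≡ 7
7^2 ≡ 49
7^4 ≡ 16
7^13 = 7^8·7^4·7^1 ≡ 52
7^26 = 7^16·7^8·7^2 ≡ 1  ← first divisor giving 1
The order is 26.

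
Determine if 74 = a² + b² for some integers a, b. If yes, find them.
5² + 7² (a=5, b=7)

Factorization: 74 = 2 × 37
By Fermat: n is sum of two squares iff every prime p ≡ 3 (mod 4) appears to even power.
All primes ≡ 3 (mod 4) appear to even power.
Search a = 0, 1, 2, … for 74 - a² a perfect square: first hit at a = 5: 74 - 25 = 49 = 7².
74 = 5² + 7² = 25 + 49 ✓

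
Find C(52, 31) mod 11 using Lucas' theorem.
0

Using Lucas' theorem:
Write n=52 and k=31 in base 11:
n in base 11: [4, 8]
k in base 11: [2, 9]
C(52,31) mod 11 = ∏ C(n_i, k_i) mod 11
Digit binomials (mod 11): C(4,2) = 6; C(8,9) = 0 (k_i > n_i)
Product: 6 × 0 = 0 ≡ 0 (mod 11)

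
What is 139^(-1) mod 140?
139

gcd(139, 140) = 1, so the inverse exists.
Extended Euclidean algorithm on (140, 139):
140 = 1 × 139 + 1  ⟹  1 = (1)·140 + (-1)·139
So (-1)·139 ≡ 1 (mod 140), i.e. 139^(-1) ≡ -1 ≡ 139 (mod 140).
Check: 139 × 139 = 19321 ≡ 1 (mod 140)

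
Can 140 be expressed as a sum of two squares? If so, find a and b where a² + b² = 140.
Not possible

Factorization: 140 = 2^2 × 5 × 7
By Fermat: n is sum of two squares iff every prime p ≡ 3 (mod 4) appears to even power.
Prime(s) ≡ 3 (mod 4) with odd exponent: [(7, 1)]
Therefore 140 cannot be expressed as a² + b².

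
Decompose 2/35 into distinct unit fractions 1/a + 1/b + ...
1/18 + 1/630

Greedy algorithm:
2/35: ceiling(35/2) = 18, use 1/18
1/630: ceiling(630/1) = 630, use 1/630
Result: 2/35 = 1/18 + 1/630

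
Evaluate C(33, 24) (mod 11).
0

Using Lucas' theorem:
Write n=33 and k=24 in base 11:
n in base 11: [3, 0]
k in base 11: [2, 2]
C(33,24) mod 11 = ∏ C(n_i, k_i) mod 11
Digit binomials (mod 11): C(3,2) = 3; C(0,2) = 0 (k_i > n_i)
Product: 3 × 0 = 0 ≡ 0 (mod 11)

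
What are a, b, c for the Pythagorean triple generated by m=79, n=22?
(5757, 3476, 6725)

Euclid's formula: a = m² - n², b = 2mn, c = m² + n²
m = 79, n = 22
a = 79² - 22² = 6241 - 484 = 5757
b = 2 × 79 × 22 = 3476
c = 79² + 22² = 6241 + 484 = 6725
Verification: 5757² + 3476² = 33143049 + 12082576 = 45225625 = 6725² ✓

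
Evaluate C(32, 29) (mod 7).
4

Using Lucas' theorem:
Write n=32 and k=29 in base 7:
n in base 7: [4, 4]
k in base 7: [4, 1]
C(32,29) mod 7 = ∏ C(n_i, k_i) mod 7
Digit binomials (mod 7): C(4,4) = 1; C(4,1) = 4
Product: 1 × 4 = 4 ≡ 4 (mod 7)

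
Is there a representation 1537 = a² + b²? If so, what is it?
4² + 39² (a=4, b=39)

Factorization: 1537 = 29 × 53
By Fermat: n is sum of two squares iff every prime p ≡ 3 (mod 4) appears to even power.
All primes ≡ 3 (mod 4) appear to even power.
Search a = 0, 1, 2, … for 1537 - a² a perfect square: first hit at a = 4: 1537 - 16 = 1521 = 39².
1537 = 4² + 39² = 16 + 1521 ✓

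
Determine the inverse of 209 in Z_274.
59

gcd(209, 274) = 1, so the inverse exists.
Extended Euclidean algorithm on (274, 209):
274 = 1 × 209 + 65  ⟹  65 = (1)·274 + (-1)·209
209 = 3 × 65 + 14  ⟹  14 = (-3)·274 + (4)·209
65 = 4 × 14 + 9  ⟹  9 = (13)·274 + (-17)·209
14 = 1 × 9 + 5  ⟹  5 = (-16)·274 + (21)·209
9 = 1 × 5 + 4  ⟹  4 = (29)·274 + (-38)·209
5 = 1 × 4 + 1  ⟹  1 = (-45)·274 + (59)·209
So (59)·209 ≡ 1 (mod 274), i.e. 209^(-1) ≡ 59 (mod 274).
Check: 209 × 59 = 12331 ≡ 1 (mod 274)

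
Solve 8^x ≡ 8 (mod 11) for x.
1

Baby-step giant-step with step n = ⌈√11⌉ = 4.
Baby steps 8^j mod 11 (j:value) for j=0..3: 0:1, 1:8, 2:9, 3:6.
h = 8 is already in the table at j=1, so x = 1.
Check: 8^1 ≡ 8 (mod 11).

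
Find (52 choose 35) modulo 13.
0

Using Lucas' theorem:
Write n=52 and k=35 in base 13:
n in base 13: [4, 0]
k in base 13: [2, 9]
C(52,35) mod 13 = ∏ C(n_i, k_i) mod 13
Digit binomials (mod 13): C(4,2) = 6; C(0,9) = 0 (k_i > n_i)
Product: 6 × 0 = 0 ≡ 0 (mod 13)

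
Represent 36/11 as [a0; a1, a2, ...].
[3; 3, 1, 2]

Euclidean algorithm steps:
36 = 3 × 11 + 3
11 = 3 × 3 + 2
3 = 1 × 2 + 1
2 = 2 × 1 + 0
Continued fraction: [3; 3, 1, 2]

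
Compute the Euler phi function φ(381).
252

381 = 3 × 127
φ(n) = n × ∏(1 - 1/p) for each prime p dividing n
φ(381) = 381 × (1 - 1/3) × (1 - 1/127) = 252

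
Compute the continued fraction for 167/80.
[2; 11, 2, 3]

Euclidean algorithm steps:
167 = 2 × 80 + 7
80 = 11 × 7 + 3
7 = 2 × 3 + 1
3 = 3 × 1 + 0
Continued fraction: [2; 11, 2, 3]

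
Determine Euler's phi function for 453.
300

453 = 3 × 151
φ(n) = n × ∏(1 - 1/p) for each prime p dividing n
φ(453) = 453 × (1 - 1/3) × (1 - 1/151) = 300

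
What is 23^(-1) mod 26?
17

gcd(23, 26) = 1, so the inverse exists.
Extended Euclidean algorithm on (26, 23):
26 = 1 × 23 + 3  ⟹  3 = (1)·26 + (-1)·23
23 = 7 × 3 + 2  ⟹  2 = (-7)·26 + (8)·23
3 = 1 × 2 + 1  ⟹  1 = (8)·26 + (-9)·23
So (-9)·23 ≡ 1 (mod 26), i.e. 23^(-1) ≡ -9 ≡ 17 (mod 26).
Check: 23 × 17 = 391 ≡ 1 (mod 26)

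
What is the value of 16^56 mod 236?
180

Repeated squaring. Binary of 56 = 111000.
16^1 ≡ 16 (mod 236); 16^2 ≡ 20 (mod 236); 16^4 ≡ 164 (mod 236); 16^8 ≡ 228 (mod 236); 16^16 ≡ 64 (mod 236); 16^32 ≡ 84 (mod 236)
16^56 = 16^8 × 16^16 × 16^32 ≡ 180 (mod 236)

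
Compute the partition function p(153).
54770336324

p(n) counts ways to write n as a sum of positive integers (order ignored).
Euler's pentagonal recurrence: p(k) = p(k-1) + p(k-2) - p(k-5) - p(k-7) + p(k-12) + p(k-15) - ... (offsets j(3j∓1)/2, signs ++--, p(0)=1, p(<0)=0).
DP table for k = 0..152: p(0)=1, p(1)=1, p(2)=2, p(3)=3, p(4)=5, p(5)=7, p(6)=11, p(7)=15, p(8)=22, p(9)=30, p(10)=42, p(11)=56, p(12)=77, p(13)=101, p(14)=135, p(15)=176, p(16)=231, p(17)=297, p(18)=385, p(19)=490, p(20)=627, p(21)=792, p(22)=1002, p(23)=1255, p(24)=1575, p(25)=1958, p(26)=2436, p(27)=3010, p(28)=3718, p(29)=4565, p(30)=5604, p(31)=6842, p(32)=8349, p(33)=10143, p(34)=12310, p(35)=14883, p(36)=17977, p(37)=21637, p(38)=26015, p(39)=31185, p(40)=37338, p(41)=44583, p(42)=53174, p(43)=63261, p(44)=75175, p(45)=89134, p(46)=105558, p(47)=124754, p(48)=147273, p(49)=173525, p(50)=204226, p(51)=239943, p(52)=281589, p(53)=329931, p(54)=386155, p(55)=451276, p(56)=526823, p(57)=614154, p(58)=715220, p(59)=831820, p(60)=966467, p(61)=1121505, p(62)=1300156, p(63)=1505499, p(64)=1741630, p(65)=2012558, p(66)=2323520, p(67)=2679689, p(68)=3087735, p(69)=3554345, p(70)=4087968, p(71)=4697205, p(72)=5392783, p(73)=6185689, p(74)=7089500, p(75)=8118264, p(76)=9289091, p(77)=10619863, p(78)=12132164, p(79)=13848650, p(80)=15796476, p(81)=18004327, p(82)=20506255, p(83)=23338469, p(84)=26543660, p(85)=30167357, p(86)=34262962, p(87)=38887673, p(88)=44108109, p(89)=49995925, p(90)=56634173, p(91)=64112359, p(92)=72533807, p(93)=82010177, p(94)=92669720, p(95)=104651419, p(96)=118114304, p(97)=133230930, p(98)=150198136, p(99)=169229875, p(100)=190569292, p(101)=214481126, p(102)=241265379, p(103)=271248950, p(104)=304801365, p(105)=342325709, p(106)=384276336, p(107)=431149389, p(108)=483502844, p(109)=541946240, p(110)=607163746, p(111)=679903203, p(112)=761002156, p(113)=851376628, p(114)=952050665, p(115)=1064144451, p(116)=1188908248, p(117)=1327710076, p(118)=1482074143, p(119)=1653668665, p(120)=1844349560, p(121)=2056148051, p(122)=2291320912, p(123)=2552338241, p(124)=2841940500, p(125)=3163127352, p(126)=3519222692, p(127)=3913864295, p(128)=4351078600, p(129)=4835271870, p(130)=5371315400, p(131)=5964539504, p(132)=6620830889, p(133)=7346629512, p(134)=8149040695, p(135)=9035836076, p(136)=10015581680, p(137)=11097645016, p(138)=12292341831, p(139)=13610949895, p(140)=15065878135, p(141)=16670689208, p(142)=18440293320, p(143)=20390982757, p(144)=22540654445, p(145)=24908858009, p(146)=27517052599, p(147)=30388671978, p(148)=33549419497, p(149)=37027355200, p(150)=40853235313, p(151)=45060624582, p(152)=49686288421.
Final step: p(153) = p(152) + p(151) - p(148) - p(146) + p(141) + p(138) - p(131) - p(127) + p(118) + p(113) - p(102) - p(96) + p(83) + p(76) - p(61) - p(53) + p(36) + p(27) - p(8)
= 49686288421 + 45060624582 - 33549419497 - 27517052599 + 16670689208 + 12292341831 - 5964539504 - 3913864295 + 1482074143 + 851376628 - 241265379 - 118114304 + 23338469 + 9289091 - 1121505 - 329931 + 17977 + 3010 - 22
= 54770336324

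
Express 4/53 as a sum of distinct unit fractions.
1/14 + 1/248 + 1/92008

Greedy algorithm:
4/53: ceiling(53/4) = 14, use 1/14
3/742: ceiling(742/3) = 248, use 1/248
1/92008: ceiling(92008/1) = 92008, use 1/92008
Result: 4/53 = 1/14 + 1/248 + 1/92008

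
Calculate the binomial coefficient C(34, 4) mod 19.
16

Using Lucas' theorem:
Write n=34 and k=4 in base 19:
n in base 19: [1, 15]
k in base 19: [0, 4]
C(34,4) mod 19 = ∏ C(n_i, k_i) mod 19
Digit binomials (mod 19): C(1,0) = 1; C(15,4) = 1365 ≡ 16
Product: 1 × 16 = 16 ≡ 16 (mod 19)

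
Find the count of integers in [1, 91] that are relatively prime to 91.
72

91 = 7 × 13
φ(n) = n × ∏(1 - 1/p) for each prime p dividing n
φ(91) = 91 × (1 - 1/7) × (1 - 1/13) = 72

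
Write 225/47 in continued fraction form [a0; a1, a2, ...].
[4; 1, 3, 1, 2, 3]

Euclidean algorithm steps:
225 = 4 × 47 + 37
47 = 1 × 37 + 10
37 = 3 × 10 + 7
10 = 1 × 7 + 3
7 = 2 × 3 + 1
3 = 3 × 1 + 0
Continued fraction: [4; 1, 3, 1, 2, 3]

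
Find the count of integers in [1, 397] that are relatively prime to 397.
396

397 = 397
φ(n) = n × ∏(1 - 1/p) for each prime p dividing n
φ(397) = 397 × (1 - 1/397) = 396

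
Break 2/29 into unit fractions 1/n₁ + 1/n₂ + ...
1/15 + 1/435

Greedy algorithm:
2/29: ceiling(29/2) = 15, use 1/15
1/435: ceiling(435/1) = 435, use 1/435
Result: 2/29 = 1/15 + 1/435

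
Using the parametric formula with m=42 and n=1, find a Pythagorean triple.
(1763, 84, 1765)

Euclid's formula: a = m² - n², b = 2mn, c = m² + n²
m = 42, n = 1
a = 42² - 1² = 1764 - 1 = 1763
b = 2 × 42 × 1 = 84
c = 42² + 1² = 1764 + 1 = 1765
Verification: 1763² + 84² = 3108169 + 7056 = 3115225 = 1765² ✓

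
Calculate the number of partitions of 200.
3972999029388

p(n) counts ways to write n as a sum of positive integers (order ignored).
Euler's pentagonal recurrence: p(k) = p(k-1) + p(k-2) - p(k-5) - p(k-7) + p(k-12) + p(k-15) - ... (offsets j(3j∓1)/2, signs ++--, p(0)=1, p(<0)=0).
DP table for k = 0..199: p(0)=1, p(1)=1, p(2)=2, p(3)=3, p(4)=5, p(5)=7, p(6)=11, p(7)=15, p(8)=22, p(9)=30, p(10)=42, p(11)=56, p(12)=77, p(13)=101, p(14)=135, p(15)=176, p(16)=231, p(17)=297, p(18)=385, p(19)=490, p(20)=627, p(21)=792, p(22)=1002, p(23)=1255, p(24)=1575, p(25)=1958, p(26)=2436, p(27)=3010, p(28)=3718, p(29)=4565, p(30)=5604, p(31)=6842, p(32)=8349, p(33)=10143, p(34)=12310, p(35)=14883, p(36)=17977, p(37)=21637, p(38)=26015, p(39)=31185, p(40)=37338, p(41)=44583, p(42)=53174, p(43)=63261, p(44)=75175, p(45)=89134, p(46)=105558, p(47)=124754, p(48)=147273, p(49)=173525, p(50)=204226, p(51)=239943, p(52)=281589, p(53)=329931, p(54)=386155, p(55)=451276, p(56)=526823, p(57)=614154, p(58)=715220, p(59)=831820, p(60)=966467, p(61)=1121505, p(62)=1300156, p(63)=1505499, p(64)=1741630, p(65)=2012558, p(66)=2323520, p(67)=2679689, p(68)=3087735, p(69)=3554345, p(70)=4087968, p(71)=4697205, p(72)=5392783, p(73)=6185689, p(74)=7089500, p(75)=8118264, p(76)=9289091, p(77)=10619863, p(78)=12132164, p(79)=13848650, p(80)=15796476, p(81)=18004327, p(82)=20506255, p(83)=23338469, p(84)=26543660, p(85)=30167357, p(86)=34262962, p(87)=38887673, p(88)=44108109, p(89)=49995925, p(90)=56634173, p(91)=64112359, p(92)=72533807, p(93)=82010177, p(94)=92669720, p(95)=104651419, p(96)=118114304, p(97)=133230930, p(98)=150198136, p(99)=169229875, p(100)=190569292, p(101)=214481126, p(102)=241265379, p(103)=271248950, p(104)=304801365, p(105)=342325709, p(106)=384276336, p(107)=431149389, p(108)=483502844, p(109)=541946240, p(110)=607163746, p(111)=679903203, p(112)=761002156, p(113)=851376628, p(114)=952050665, p(115)=1064144451, p(116)=1188908248, p(117)=1327710076, p(118)=1482074143, p(119)=1653668665, p(120)=1844349560, p(121)=2056148051, p(122)=2291320912, p(123)=2552338241, p(124)=2841940500, p(125)=3163127352, p(126)=3519222692, p(127)=3913864295, p(128)=4351078600, p(129)=4835271870, p(130)=5371315400, p(131)=5964539504, p(132)=6620830889, p(133)=7346629512, p(134)=8149040695, p(135)=9035836076, p(136)=10015581680, p(137)=11097645016, p(138)=12292341831, p(139)=13610949895, p(140)=15065878135, p(141)=16670689208, p(142)=18440293320, p(143)=20390982757, p(144)=22540654445, p(145)=24908858009, p(146)=27517052599, p(147)=30388671978, p(148)=33549419497, p(149)=37027355200, p(150)=40853235313, p(151)=45060624582, p(152)=49686288421, p(153)=54770336324, p(154)=60356673280, p(155)=66493182097, p(156)=73232243759, p(157)=80630964769, p(158)=88751778802, p(159)=97662728555, p(160)=107438159466, p(161)=118159068427, p(162)=129913904637, p(163)=142798995930, p(164)=156919475295, p(165)=172389800255, p(166)=189334822579, p(167)=207890420102, p(168)=228204732751, p(169)=250438925115, p(170)=274768617130, p(171)=301384802048, p(172)=330495499613, p(173)=362326859895, p(174)=397125074750, p(175)=435157697830, p(176)=476715857290, p(177)=522115831195, p(178)=571701605655, p(179)=625846753120, p(180)=684957390936, p(181)=749474411781, p(182)=819876908323, p(183)=896684817527, p(184)=980462880430, p(185)=1071823774337, p(186)=1171432692373, p(187)=1280011042268, p(188)=1398341745571, p(189)=1527273599625, p(190)=1667727404093, p(191)=1820701100652, p(192)=1987276856363, p(193)=2168627105469, p(194)=2366022741845, p(195)=2580840212973, p(196)=2814570987591, p(197)=3068829878530, p(198)=3345365983698, p(199)=3646072432125.
Final step: p(200) = p(199) + p(198) - p(195) - p(193) + p(188) + p(185) - p(178) - p(174) + p(165) + p(160) - p(149) - p(143) + p(130) + p(123) - p(108) - p(100) + p(83) + p(74) - p(55) - p(45) + p(24) + p(13)
= 3646072432125 + 3345365983698 - 2580840212973 - 2168627105469 + 1398341745571 + 1071823774337 - 571701605655 - 397125074750 + 172389800255 + 107438159466 - 37027355200 - 20390982757 + 5371315400 + 2552338241 - 483502844 - 190569292 + 23338469 + 7089500 - 451276 - 89134 + 1575 + 101
= 3972999029388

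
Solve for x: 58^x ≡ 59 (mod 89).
17

Baby-step giant-step with step n = ⌈√89⌉ = 10.
Baby steps 58^j mod 89 (j:value) for j=0..9: 0:1, 1:58, 2:71, 3:24, 4:57, 5:13, 6:42, 7:33, 8:45, 9:29.
Giant-step multiplier: 58^(-10) ≡ 58^(88-10) = 58^78 ≡ 79 (mod 89).
Giant steps γ_i = 59·79^i mod 89: γ_0=59, γ_1=33 (in table at j=7).
x = i·n + j = 1·10 + 7 = 17.
Check: 58^17 ≡ 59 (mod 89).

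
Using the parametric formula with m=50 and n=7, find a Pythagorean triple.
(2451, 700, 2549)

Euclid's formula: a = m² - n², b = 2mn, c = m² + n²
m = 50, n = 7
a = 50² - 7² = 2500 - 49 = 2451
b = 2 × 50 × 7 = 700
c = 50² + 7² = 2500 + 49 = 2549
Verification: 2451² + 700² = 6007401 + 490000 = 6497401 = 2549² ✓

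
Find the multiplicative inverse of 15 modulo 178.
95

gcd(15, 178) = 1, so the inverse exists.
Extended Euclidean algorithm on (178, 15):
178 = 11 × 15 + 13  ⟹  13 = (1)·178 + (-11)·15
15 = 1 × 13 + 2  ⟹  2 = (-1)·178 + (12)·15
13 = 6 × 2 + 1  ⟹  1 = (7)·178 + (-83)·15
So (-83)·15 ≡ 1 (mod 178), i.e. 15^(-1) ≡ -83 ≡ 95 (mod 178).
Check: 15 × 95 = 1425 ≡ 1 (mod 178)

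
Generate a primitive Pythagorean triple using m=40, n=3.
(1591, 240, 1609)

Euclid's formula: a = m² - n², b = 2mn, c = m² + n²
m = 40, n = 3
a = 40² - 3² = 1600 - 9 = 1591
b = 2 × 40 × 3 = 240
c = 40² + 3² = 1600 + 9 = 1609
Verification: 1591² + 240² = 2531281 + 57600 = 2588881 = 1609² ✓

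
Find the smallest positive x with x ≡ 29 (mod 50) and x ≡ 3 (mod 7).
129

Using Chinese Remainder Theorem:
M = 50 × 7 = 350
M1 = 7, M2 = 50
y1 = 7^(-1) mod 50 = 43
y2 = 50^(-1) mod 7 = 1
x = (29×7×43 + 3×50×1) mod 350 = 129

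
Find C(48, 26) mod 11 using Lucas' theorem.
6

Using Lucas' theorem:
Write n=48 and k=26 in base 11:
n in base 11: [4, 4]
k in base 11: [2, 4]
C(48,26) mod 11 = ∏ C(n_i, k_i) mod 11
Digit binomials (mod 11): C(4,2) = 6; C(4,4) = 1
Product: 6 × 1 = 6 ≡ 6 (mod 11)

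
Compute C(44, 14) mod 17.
0

Using Lucas' theorem:
Write n=44 and k=14 in base 17:
n in base 17: [2, 10]
k in base 17: [0, 14]
C(44,14) mod 17 = ∏ C(n_i, k_i) mod 17
Digit binomials (mod 17): C(2,0) = 1; C(10,14) = 0 (k_i > n_i)
Product: 1 × 0 = 0 ≡ 0 (mod 17)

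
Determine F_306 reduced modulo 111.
1

Matrix identity: Q^n = [[F_(n+1), F_n], [F_n, F_(n-1)]] with Q = [[1,1],[1,0]].
n = 306 = 100110010₂. Square-and-multiply, entries mod 111:
Q^1 = [[1,1],[1,0]]
Q^2 = (Q^1)² = [[2,1],[1,1]]
Q^4 = (Q^2)² = [[5,3],[3,2]]
Q^9 = (Q^4)²·Q = [[55,34],[34,21]]
Q^19 = (Q^9)²·Q = [[105,74],[74,31]]
Q^38 = (Q^19)² = [[73,74],[74,110]]
Q^76 = (Q^38)² = [[38,0],[0,38]]
Q^153 = (Q^76)²·Q = [[1,1],[1,0]]
Q^306 = (Q^153)² = [[2,1],[1,1]]
F_306 mod 111 = Q^306[0][1] = 1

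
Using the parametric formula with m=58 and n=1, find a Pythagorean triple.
(3363, 116, 3365)

Euclid's formula: a = m² - n², b = 2mn, c = m² + n²
m = 58, n = 1
a = 58² - 1² = 3364 - 1 = 3363
b = 2 × 58 × 1 = 116
c = 58² + 1² = 3364 + 1 = 3365
Verification: 3363² + 116² = 11309769 + 13456 = 11323225 = 3365² ✓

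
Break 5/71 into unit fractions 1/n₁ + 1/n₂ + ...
1/15 + 1/267 + 1/94785

Greedy algorithm:
5/71: ceiling(71/5) = 15, use 1/15
4/1065: ceiling(1065/4) = 267, use 1/267
1/94785: ceiling(94785/1) = 94785, use 1/94785
Result: 5/71 = 1/15 + 1/267 + 1/94785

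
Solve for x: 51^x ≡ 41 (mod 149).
3

Baby-step giant-step with step n = ⌈√149⌉ = 13.
Baby steps 51^j mod 149 (j:value) for j=0..12: 0:1, 1:51, 2:68, 3:41, 4:5, 5:106, 6:42, 7:56, 8:25, 9:83, 10:61, 11:131, 12:125.
h = 41 is already in the table at j=3, so x = 3.
Check: 51^3 ≡ 41 (mod 149).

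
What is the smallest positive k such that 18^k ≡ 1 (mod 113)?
8

113 is prime, so ord(18) divides φ(113) = 112.
Divisors of 112: 1, 2, 4, 7, 8, 14, 16, 28, 56, 112.
Repeated squaring: 18^1 ≡ 18, 18^2 ≡ 98, 18^4 ≡ 112, 18^8 ≡ 1, 18^16 ≡ 1, 18^32 ≡ 1, 18^64 ≡ 1 (mod 113).
Test 18^d mod 113 for each divisor d in increasing order:
18^1 ≡ 18
18^2 ≡ 98
18^4 ≡ 112
18^7 = 18^4·18^2·18^1 ≡ 44
18^8 ≡ 1  ← first divisor giving 1
The order is 8.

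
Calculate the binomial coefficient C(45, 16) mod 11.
0

Using Lucas' theorem:
Write n=45 and k=16 in base 11:
n in base 11: [4, 1]
k in base 11: [1, 5]
C(45,16) mod 11 = ∏ C(n_i, k_i) mod 11
Digit binomials (mod 11): C(4,1) = 4; C(1,5) = 0 (k_i > n_i)
Product: 4 × 0 = 0 ≡ 0 (mod 11)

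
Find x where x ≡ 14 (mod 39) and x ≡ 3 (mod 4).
131

Using Chinese Remainder Theorem:
M = 39 × 4 = 156
M1 = 4, M2 = 39
y1 = 4^(-1) mod 39 = 10
y2 = 39^(-1) mod 4 = 3
x = (14×4×10 + 3×39×3) mod 156 = 131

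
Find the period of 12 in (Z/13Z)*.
2

13 is prime, so ord(12) divides φ(13) = 12.
Divisors of 12: 1, 2, 3, 4, 6, 12.
Repeated squaring: 12^1 ≡ 12, 12^2 ≡ 1, 12^4 ≡ 1, 12^8 ≡ 1 (mod 13).
Test 12^d mod 13 for each divisor d in increasing order:
12^1 ≡ 12
12^2 ≡ 1  ← first divisor giving 1
The order is 2.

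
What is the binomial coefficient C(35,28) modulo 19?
2

Using Lucas' theorem:
Write n=35 and k=28 in base 19:
n in base 19: [1, 16]
k in base 19: [1, 9]
C(35,28) mod 19 = ∏ C(n_i, k_i) mod 19
Digit binomials (mod 19): C(1,1) = 1; C(16,9) = 11440 ≡ 2
Product: 1 × 2 = 2 ≡ 2 (mod 19)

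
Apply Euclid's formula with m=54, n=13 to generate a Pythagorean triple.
(2747, 1404, 3085)

Euclid's formula: a = m² - n², b = 2mn, c = m² + n²
m = 54, n = 13
a = 54² - 13² = 2916 - 169 = 2747
b = 2 × 54 × 13 = 1404
c = 54² + 13² = 2916 + 169 = 3085
Verification: 2747² + 1404² = 7546009 + 1971216 = 9517225 = 3085² ✓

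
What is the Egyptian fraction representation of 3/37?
1/13 + 1/241 + 1/115921

Greedy algorithm:
3/37: ceiling(37/3) = 13, use 1/13
2/481: ceiling(481/2) = 241, use 1/241
1/115921: ceiling(115921/1) = 115921, use 1/115921
Result: 3/37 = 1/13 + 1/241 + 1/115921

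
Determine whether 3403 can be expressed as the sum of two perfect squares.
Not possible

Factorization: 3403 = 41 × 83
By Fermat: n is sum of two squares iff every prime p ≡ 3 (mod 4) appears to even power.
Prime(s) ≡ 3 (mod 4) with odd exponent: [(83, 1)]
Therefore 3403 cannot be expressed as a² + b².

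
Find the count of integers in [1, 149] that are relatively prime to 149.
148

149 = 149
φ(n) = n × ∏(1 - 1/p) for each prime p dividing n
φ(149) = 149 × (1 - 1/149) = 148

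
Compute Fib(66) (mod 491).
404

Matrix identity: Q^n = [[F_(n+1), F_n], [F_n, F_(n-1)]] with Q = [[1,1],[1,0]].
n = 66 = 1000010₂. Square-and-multiply, entries mod 491:
Q^1 = [[1,1],[1,0]]
Q^2 = (Q^1)² = [[2,1],[1,1]]
Q^4 = (Q^2)² = [[5,3],[3,2]]
Q^8 = (Q^4)² = [[34,21],[21,13]]
Q^16 = (Q^8)² = [[124,5],[5,119]]
Q^33 = (Q^16)²·Q = [[413,180],[180,233]]
Q^66 = (Q^33)² = [[186,404],[404,273]]
F_66 mod 491 = Q^66[0][1] = 404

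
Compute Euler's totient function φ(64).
32

64 = 2^6
φ(n) = n × ∏(1 - 1/p) for each prime p dividing n
φ(64) = 64 × (1 - 1/2) = 32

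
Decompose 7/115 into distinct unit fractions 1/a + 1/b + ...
1/17 + 1/489 + 1/955995

Greedy algorithm:
7/115: ceiling(115/7) = 17, use 1/17
4/1955: ceiling(1955/4) = 489, use 1/489
1/955995: ceiling(955995/1) = 955995, use 1/955995
Result: 7/115 = 1/17 + 1/489 + 1/955995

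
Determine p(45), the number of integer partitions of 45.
89134

p(n) counts ways to write n as a sum of positive integers (order ignored).
Euler's pentagonal recurrence: p(k) = p(k-1) + p(k-2) - p(k-5) - p(k-7) + p(k-12) + p(k-15) - ... (offsets j(3j∓1)/2, signs ++--, p(0)=1, p(<0)=0).
DP table for k = 0..44: p(0)=1, p(1)=1, p(2)=2, p(3)=3, p(4)=5, p(5)=7, p(6)=11, p(7)=15, p(8)=22, p(9)=30, p(10)=42, p(11)=56, p(12)=77, p(13)=101, p(14)=135, p(15)=176, p(16)=231, p(17)=297, p(18)=385, p(19)=490, p(20)=627, p(21)=792, p(22)=1002, p(23)=1255, p(24)=1575, p(25)=1958, p(26)=2436, p(27)=3010, p(28)=3718, p(29)=4565, p(30)=5604, p(31)=6842, p(32)=8349, p(33)=10143, p(34)=12310, p(35)=14883, p(36)=17977, p(37)=21637, p(38)=26015, p(39)=31185, p(40)=37338, p(41)=44583, p(42)=53174, p(43)=63261, p(44)=75175.
Final step: p(45) = p(44) + p(43) - p(40) - p(38) + p(33) + p(30) - p(23) - p(19) + p(10) + p(5)
= 75175 + 63261 - 37338 - 26015 + 10143 + 5604 - 1255 - 490 + 42 + 7
= 89134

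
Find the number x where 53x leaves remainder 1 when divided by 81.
26

gcd(53, 81) = 1, so the inverse exists.
Extended Euclidean algorithm on (81, 53):
81 = 1 × 53 + 28  ⟹  28 = (1)·81 + (-1)·53
53 = 1 × 28 + 25  ⟹  25 = (-1)·81 + (2)·53
28 = 1 × 25 + 3  ⟹  3 = (2)·81 + (-3)·53
25 = 8 × 3 + 1  ⟹  1 = (-17)·81 + (26)·53
So (26)·53 ≡ 1 (mod 81), i.e. 53^(-1) ≡ 26 (mod 81).
Check: 53 × 26 = 1378 ≡ 1 (mod 81)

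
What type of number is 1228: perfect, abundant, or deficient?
deficient

Proper divisors of 1228: sum = 1 + 2 + 4 + 307 + 614 = 928
Since 928 < 1228, 1228 is deficient.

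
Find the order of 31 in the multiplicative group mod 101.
25

101 is prime, so ord(31) divides φ(101) = 100.
Divisors of 100: 1, 2, 4, 5, 10, 20, 25, 50, 100.
Repeated squaring: 31^1 ≡ 31, 31^2 ≡ 52, 31^4 ≡ 78, 31^8 ≡ 24, 31^16 ≡ 71, 31^32 ≡ 92, 31^64 ≡ 81 (mod 101).
Test 31^d mod 101 for each divisor d in increasing order:
31^1 ≡ 31
31^2 ≡ 52
31^4 ≡ 78
31^5 = 31^4·31^1 ≡ 95
31^10 = 31^8·31^2 ≡ 36
31^20 = 31^16·31^4 ≡ 84
31^25 = 31^16·31^8·31^1 ≡ 1  ← first divisor giving 1
The order is 25.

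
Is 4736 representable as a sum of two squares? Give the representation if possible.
40² + 56² (a=40, b=56)

Factorization: 4736 = 2^7 × 37
By Fermat: n is sum of two squares iff every prime p ≡ 3 (mod 4) appears to even power.
All primes ≡ 3 (mod 4) appear to even power.
Search a = 0, 1, 2, … for 4736 - a² a perfect square: first hit at a = 40: 4736 - 1600 = 3136 = 56².
4736 = 40² + 56² = 1600 + 3136 ✓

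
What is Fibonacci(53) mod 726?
431

Matrix identity: Q^n = [[F_(n+1), F_n], [F_n, F_(n-1)]] with Q = [[1,1],[1,0]].
n = 53 = 110101₂. Square-and-multiply, entries mod 726:
Q^1 = [[1,1],[1,0]]
Q^3 = (Q^1)²·Q = [[3,2],[2,1]]
Q^6 = (Q^3)² = [[13,8],[8,5]]
Q^13 = (Q^6)²·Q = [[377,233],[233,144]]
Q^26 = (Q^13)² = [[398,151],[151,247]]
Q^53 = (Q^26)²·Q = [[542,431],[431,111]]
F_53 mod 726 = Q^53[0][1] = 431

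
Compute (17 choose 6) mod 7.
0

Using Lucas' theorem:
Write n=17 and k=6 in base 7:
n in base 7: [2, 3]
k in base 7: [0, 6]
C(17,6) mod 7 = ∏ C(n_i, k_i) mod 7
Digit binomials (mod 7): C(2,0) = 1; C(3,6) = 0 (k_i > n_i)
Product: 1 × 0 = 0 ≡ 0 (mod 7)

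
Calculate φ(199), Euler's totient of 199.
198

199 = 199
φ(n) = n × ∏(1 - 1/p) for each prime p dividing n
φ(199) = 199 × (1 - 1/199) = 198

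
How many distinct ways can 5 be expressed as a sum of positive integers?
7

p(n) counts ways to write n as a sum of positive integers (order ignored).
Examples: 5; 4 + 1; 3 + 2; 3 + 1 + 1; 2 + 2 + 1; ... (7 total)
p(5) = 7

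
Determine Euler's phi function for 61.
60

61 = 61
φ(n) = n × ∏(1 - 1/p) for each prime p dividing n
φ(61) = 61 × (1 - 1/61) = 60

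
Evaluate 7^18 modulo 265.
259

Repeated squaring. Binary of 18 = 10010.
7^1 ≡ 7 (mod 265); 7^2 ≡ 49 (mod 265); 7^4 ≡ 16 (mod 265); 7^8 ≡ 256 (mod 265); 7^16 ≡ 81 (mod 265)
7^18 = 7^2 × 7^16 ≡ 259 (mod 265)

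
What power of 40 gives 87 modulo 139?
93

Baby-step giant-step with step n = ⌈√139⌉ = 12.
Baby steps 40^j mod 139 (j:value) for j=0..11: 0:1, 1:40, 2:71, 3:60, 4:37, 5:90, 6:125, 7:135, 8:118, 9:133, 10:38, 11:130.
Giant-step multiplier: 40^(-12) ≡ 40^(138-12) = 40^126 ≡ 100 (mod 139).
Giant steps γ_i = 87·100^i mod 139: γ_0=87, γ_1=82, γ_2=138, γ_3=39, γ_4=8, γ_5=105, γ_6=75, γ_7=133 (in table at j=9).
x = i·n + j = 7·12 + 9 = 93.
Check: 40^93 ≡ 87 (mod 139).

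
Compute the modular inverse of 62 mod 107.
19

gcd(62, 107) = 1, so the inverse exists.
Extended Euclidean algorithm on (107, 62):
107 = 1 × 62 + 45  ⟹  45 = (1)·107 + (-1)·62
62 = 1 × 45 + 17  ⟹  17 = (-1)·107 + (2)·62
45 = 2 × 17 + 11  ⟹  11 = (3)·107 + (-5)·62
17 = 1 × 11 + 6  ⟹  6 = (-4)·107 + (7)·62
11 = 1 × 6 + 5  ⟹  5 = (7)·107 + (-12)·62
6 = 1 × 5 + 1  ⟹  1 = (-11)·107 + (19)·62
So (19)·62 ≡ 1 (mod 107), i.e. 62^(-1) ≡ 19 (mod 107).
Check: 62 × 19 = 1178 ≡ 1 (mod 107)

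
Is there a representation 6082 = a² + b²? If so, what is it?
51² + 59² (a=51, b=59)

Factorization: 6082 = 2 × 3041
By Fermat: n is sum of two squares iff every prime p ≡ 3 (mod 4) appears to even power.
All primes ≡ 3 (mod 4) appear to even power.
Search a = 0, 1, 2, … for 6082 - a² a perfect square: first hit at a = 51: 6082 - 2601 = 3481 = 59².
6082 = 51² + 59² = 2601 + 3481 ✓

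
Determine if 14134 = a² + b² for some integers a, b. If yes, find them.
Not possible

Factorization: 14134 = 2 × 37 × 191
By Fermat: n is sum of two squares iff every prime p ≡ 3 (mod 4) appears to even power.
Prime(s) ≡ 3 (mod 4) with odd exponent: [(191, 1)]
Therefore 14134 cannot be expressed as a² + b².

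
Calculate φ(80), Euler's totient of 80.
32

80 = 2^4 × 5
φ(n) = n × ∏(1 - 1/p) for each prime p dividing n
φ(80) = 80 × (1 - 1/2) × (1 - 1/5) = 32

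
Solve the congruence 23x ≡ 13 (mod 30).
x ≡ 11 (mod 30)

gcd(23, 30) = 1, which divides 13, so solutions exist.
Find 23^(-1) mod 30 by the extended Euclidean algorithm:
30 = 1 × 23 + 7  ⟹  7 = (1)·30 + (-1)·23
23 = 3 × 7 + 2  ⟹  2 = (-3)·30 + (4)·23
7 = 3 × 2 + 1  ⟹  1 = (10)·30 + (-13)·23
So (-13)·23 ≡ 1 (mod 30), i.e. 23^(-1) ≡ -13 ≡ 17 (mod 30).
x ≡ 17 × 13 = 221 ≡ 11 (mod 30).
Check: 23 × 11 = 253 ≡ 13 (mod 30).
Unique solution: x ≡ 11 (mod 30)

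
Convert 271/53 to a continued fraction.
[5; 8, 1, 5]

Euclidean algorithm steps:
271 = 5 × 53 + 6
53 = 8 × 6 + 5
6 = 1 × 5 + 1
5 = 5 × 1 + 0
Continued fraction: [5; 8, 1, 5]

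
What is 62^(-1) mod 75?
23

gcd(62, 75) = 1, so the inverse exists.
Extended Euclidean algorithm on (75, 62):
75 = 1 × 62 + 13  ⟹  13 = (1)·75 + (-1)·62
62 = 4 × 13 + 10  ⟹  10 = (-4)·75 + (5)·62
13 = 1 × 10 + 3  ⟹  3 = (5)·75 + (-6)·62
10 = 3 × 3 + 1  ⟹  1 = (-19)·75 + (23)·62
So (23)·62 ≡ 1 (mod 75), i.e. 62^(-1) ≡ 23 (mod 75).
Check: 62 × 23 = 1426 ≡ 1 (mod 75)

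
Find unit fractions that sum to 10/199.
1/20 + 1/3980

Greedy algorithm:
10/199: ceiling(199/10) = 20, use 1/20
1/3980: ceiling(3980/1) = 3980, use 1/3980
Result: 10/199 = 1/20 + 1/3980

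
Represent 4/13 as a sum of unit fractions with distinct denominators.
1/4 + 1/18 + 1/468

Greedy algorithm:
4/13: ceiling(13/4) = 4, use 1/4
3/52: ceiling(52/3) = 18, use 1/18
1/468: ceiling(468/1) = 468, use 1/468
Result: 4/13 = 1/4 + 1/18 + 1/468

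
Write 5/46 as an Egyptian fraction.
1/10 + 1/115

Greedy algorithm:
5/46: ceiling(46/5) = 10, use 1/10
1/115: ceiling(115/1) = 115, use 1/115
Result: 5/46 = 1/10 + 1/115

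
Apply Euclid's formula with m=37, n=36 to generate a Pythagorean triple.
(73, 2664, 2665)

Euclid's formula: a = m² - n², b = 2mn, c = m² + n²
m = 37, n = 36
a = 37² - 36² = 1369 - 1296 = 73
b = 2 × 37 × 36 = 2664
c = 37² + 36² = 1369 + 1296 = 2665
Verification: 73² + 2664² = 5329 + 7096896 = 7102225 = 2665² ✓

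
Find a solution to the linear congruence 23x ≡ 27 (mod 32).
x ≡ 29 (mod 32)

gcd(23, 32) = 1, which divides 27, so solutions exist.
Find 23^(-1) mod 32 by the extended Euclidean algorithm:
32 = 1 × 23 + 9  ⟹  9 = (1)·32 + (-1)·23
23 = 2 × 9 + 5  ⟹  5 = (-2)·32 + (3)·23
9 = 1 × 5 + 4  ⟹  4 = (3)·32 + (-4)·23
5 = 1 × 4 + 1  ⟹  1 = (-5)·32 + (7)·23
So (7)·23 ≡ 1 (mod 32), i.e. 23^(-1) ≡ 7 (mod 32).
x ≡ 7 × 27 = 189 ≡ 29 (mod 32).
Check: 23 × 29 = 667 ≡ 27 (mod 32).
Unique solution: x ≡ 29 (mod 32)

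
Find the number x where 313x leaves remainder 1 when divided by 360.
337

gcd(313, 360) = 1, so the inverse exists.
Extended Euclidean algorithm on (360, 313):
360 = 1 × 313 + 47  ⟹  47 = (1)·360 + (-1)·313
313 = 6 × 47 + 31  ⟹  31 = (-6)·360 + (7)·313
47 = 1 × 31 + 16  ⟹  16 = (7)·360 + (-8)·313
31 = 1 × 16 + 15  ⟹  15 = (-13)·360 + (15)·313
16 = 1 × 15 + 1  ⟹  1 = (20)·360 + (-23)·313
So (-23)·313 ≡ 1 (mod 360), i.e. 313^(-1) ≡ -23 ≡ 337 (mod 360).
Check: 313 × 337 = 105481 ≡ 1 (mod 360)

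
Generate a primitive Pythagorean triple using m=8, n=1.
(63, 16, 65)

Euclid's formula: a = m² - n², b = 2mn, c = m² + n²
m = 8, n = 1
a = 8² - 1² = 64 - 1 = 63
b = 2 × 8 × 1 = 16
c = 8² + 1² = 64 + 1 = 65
Verification: 63² + 16² = 3969 + 256 = 4225 = 65² ✓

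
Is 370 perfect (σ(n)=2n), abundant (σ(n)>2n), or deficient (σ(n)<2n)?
deficient

Proper divisors of 370: sum = 1 + 2 + 5 + 10 + 37 + 74 + 185 = 314
Since 314 < 370, 370 is deficient.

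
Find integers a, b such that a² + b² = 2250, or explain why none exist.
15² + 45² (a=15, b=45)

Factorization: 2250 = 2 × 3^2 × 5^3
By Fermat: n is sum of two squares iff every prime p ≡ 3 (mod 4) appears to even power.
All primes ≡ 3 (mod 4) appear to even power.
Search a = 0, 1, 2, … for 2250 - a² a perfect square: first hit at a = 15: 2250 - 225 = 2025 = 45².
2250 = 15² + 45² = 225 + 2025 ✓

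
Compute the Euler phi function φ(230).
88

230 = 2 × 5 × 23
φ(n) = n × ∏(1 - 1/p) for each prime p dividing n
φ(230) = 230 × (1 - 1/2) × (1 - 1/5) × (1 - 1/23) = 88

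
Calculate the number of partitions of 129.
4835271870

p(n) counts ways to write n as a sum of positive integers (order ignored).
Euler's pentagonal recurrence: p(k) = p(k-1) + p(k-2) - p(k-5) - p(k-7) + p(k-12) + p(k-15) - ... (offsets j(3j∓1)/2, signs ++--, p(0)=1, p(<0)=0).
DP table for k = 0..128: p(0)=1, p(1)=1, p(2)=2, p(3)=3, p(4)=5, p(5)=7, p(6)=11, p(7)=15, p(8)=22, p(9)=30, p(10)=42, p(11)=56, p(12)=77, p(13)=101, p(14)=135, p(15)=176, p(16)=231, p(17)=297, p(18)=385, p(19)=490, p(20)=627, p(21)=792, p(22)=1002, p(23)=1255, p(24)=1575, p(25)=1958, p(26)=2436, p(27)=3010, p(28)=3718, p(29)=4565, p(30)=5604, p(31)=6842, p(32)=8349, p(33)=10143, p(34)=12310, p(35)=14883, p(36)=17977, p(37)=21637, p(38)=26015, p(39)=31185, p(40)=37338, p(41)=44583, p(42)=53174, p(43)=63261, p(44)=75175, p(45)=89134, p(46)=105558, p(47)=124754, p(48)=147273, p(49)=173525, p(50)=204226, p(51)=239943, p(52)=281589, p(53)=329931, p(54)=386155, p(55)=451276, p(56)=526823, p(57)=614154, p(58)=715220, p(59)=831820, p(60)=966467, p(61)=1121505, p(62)=1300156, p(63)=1505499, p(64)=1741630, p(65)=2012558, p(66)=2323520, p(67)=2679689, p(68)=3087735, p(69)=3554345, p(70)=4087968, p(71)=4697205, p(72)=5392783, p(73)=6185689, p(74)=7089500, p(75)=8118264, p(76)=9289091, p(77)=10619863, p(78)=12132164, p(79)=13848650, p(80)=15796476, p(81)=18004327, p(82)=20506255, p(83)=23338469, p(84)=26543660, p(85)=30167357, p(86)=34262962, p(87)=38887673, p(88)=44108109, p(89)=49995925, p(90)=56634173, p(91)=64112359, p(92)=72533807, p(93)=82010177, p(94)=92669720, p(95)=104651419, p(96)=118114304, p(97)=133230930, p(98)=150198136, p(99)=169229875, p(100)=190569292, p(101)=214481126, p(102)=241265379, p(103)=271248950, p(104)=304801365, p(105)=342325709, p(106)=384276336, p(107)=431149389, p(108)=483502844, p(109)=541946240, p(110)=607163746, p(111)=679903203, p(112)=761002156, p(113)=851376628, p(114)=952050665, p(115)=1064144451, p(116)=1188908248, p(117)=1327710076, p(118)=1482074143, p(119)=1653668665, p(120)=1844349560, p(121)=2056148051, p(122)=2291320912, p(123)=2552338241, p(124)=2841940500, p(125)=3163127352, p(126)=3519222692, p(127)=3913864295, p(128)=4351078600.
Final step: p(129) = p(128) + p(127) - p(124) - p(122) + p(117) + p(114) - p(107) - p(103) + p(94) + p(89) - p(78) - p(72) + p(59) + p(52) - p(37) - p(29) + p(12) + p(3)
= 4351078600 + 3913864295 - 2841940500 - 2291320912 + 1327710076 + 952050665 - 431149389 - 271248950 + 92669720 + 49995925 - 12132164 - 5392783 + 831820 + 281589 - 21637 - 4565 + 77 + 3
= 4835271870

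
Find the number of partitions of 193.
2168627105469

p(n) counts ways to write n as a sum of positive integers (order ignored).
Euler's pentagonal recurrence: p(k) = p(k-1) + p(k-2) - p(k-5) - p(k-7) + p(k-12) + p(k-15) - ... (offsets j(3j∓1)/2, signs ++--, p(0)=1, p(<0)=0).
DP table for k = 0..192: p(0)=1, p(1)=1, p(2)=2, p(3)=3, p(4)=5, p(5)=7, p(6)=11, p(7)=15, p(8)=22, p(9)=30, p(10)=42, p(11)=56, p(12)=77, p(13)=101, p(14)=135, p(15)=176, p(16)=231, p(17)=297, p(18)=385, p(19)=490, p(20)=627, p(21)=792, p(22)=1002, p(23)=1255, p(24)=1575, p(25)=1958, p(26)=2436, p(27)=3010, p(28)=3718, p(29)=4565, p(30)=5604, p(31)=6842, p(32)=8349, p(33)=10143, p(34)=12310, p(35)=14883, p(36)=17977, p(37)=21637, p(38)=26015, p(39)=31185, p(40)=37338, p(41)=44583, p(42)=53174, p(43)=63261, p(44)=75175, p(45)=89134, p(46)=105558, p(47)=124754, p(48)=147273, p(49)=173525, p(50)=204226, p(51)=239943, p(52)=281589, p(53)=329931, p(54)=386155, p(55)=451276, p(56)=526823, p(57)=614154, p(58)=715220, p(59)=831820, p(60)=966467, p(61)=1121505, p(62)=1300156, p(63)=1505499, p(64)=1741630, p(65)=2012558, p(66)=2323520, p(67)=2679689, p(68)=3087735, p(69)=3554345, p(70)=4087968, p(71)=4697205, p(72)=5392783, p(73)=6185689, p(74)=7089500, p(75)=8118264, p(76)=9289091, p(77)=10619863, p(78)=12132164, p(79)=13848650, p(80)=15796476, p(81)=18004327, p(82)=20506255, p(83)=23338469, p(84)=26543660, p(85)=30167357, p(86)=34262962, p(87)=38887673, p(88)=44108109, p(89)=49995925, p(90)=56634173, p(91)=64112359, p(92)=72533807, p(93)=82010177, p(94)=92669720, p(95)=104651419, p(96)=118114304, p(97)=133230930, p(98)=150198136, p(99)=169229875, p(100)=190569292, p(101)=214481126, p(102)=241265379, p(103)=271248950, p(104)=304801365, p(105)=342325709, p(106)=384276336, p(107)=431149389, p(108)=483502844, p(109)=541946240, p(110)=607163746, p(111)=679903203, p(112)=761002156, p(113)=851376628, p(114)=952050665, p(115)=1064144451, p(116)=1188908248, p(117)=1327710076, p(118)=1482074143, p(119)=1653668665, p(120)=1844349560, p(121)=2056148051, p(122)=2291320912, p(123)=2552338241, p(124)=2841940500, p(125)=3163127352, p(126)=3519222692, p(127)=3913864295, p(128)=4351078600, p(129)=4835271870, p(130)=5371315400, p(131)=5964539504, p(132)=6620830889, p(133)=7346629512, p(134)=8149040695, p(135)=9035836076, p(136)=10015581680, p(137)=11097645016, p(138)=12292341831, p(139)=13610949895, p(140)=15065878135, p(141)=16670689208, p(142)=18440293320, p(143)=20390982757, p(144)=22540654445, p(145)=24908858009, p(146)=27517052599, p(147)=30388671978, p(148)=33549419497, p(149)=37027355200, p(150)=40853235313, p(151)=45060624582, p(152)=49686288421, p(153)=54770336324, p(154)=60356673280, p(155)=66493182097, p(156)=73232243759, p(157)=80630964769, p(158)=88751778802, p(159)=97662728555, p(160)=107438159466, p(161)=118159068427, p(162)=129913904637, p(163)=142798995930, p(164)=156919475295, p(165)=172389800255, p(166)=189334822579, p(167)=207890420102, p(168)=228204732751, p(169)=250438925115, p(170)=274768617130, p(171)=301384802048, p(172)=330495499613, p(173)=362326859895, p(174)=397125074750, p(175)=435157697830, p(176)=476715857290, p(177)=522115831195, p(178)=571701605655, p(179)=625846753120, p(180)=684957390936, p(181)=749474411781, p(182)=819876908323, p(183)=896684817527, p(184)=980462880430, p(185)=1071823774337, p(186)=1171432692373, p(187)=1280011042268, p(188)=1398341745571, p(189)=1527273599625, p(190)=1667727404093, p(191)=1820701100652, p(192)=1987276856363.
Final step: p(193) = p(192) + p(191) - p(188) - p(186) + p(181) + p(178) - p(171) - p(167) + p(158) + p(153) - p(142) - p(136) + p(123) + p(116) - p(101) - p(93) + p(76) + p(67) - p(48) - p(38) + p(17) + p(6)
= 1987276856363 + 1820701100652 - 1398341745571 - 1171432692373 + 749474411781 + 571701605655 - 301384802048 - 207890420102 + 88751778802 + 54770336324 - 18440293320 - 10015581680 + 2552338241 + 1188908248 - 214481126 - 82010177 + 9289091 + 2679689 - 147273 - 26015 + 297 + 11
= 2168627105469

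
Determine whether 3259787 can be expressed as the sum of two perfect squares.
Not possible

Factorization: 3259787 = 41 × 43^3
By Fermat: n is sum of two squares iff every prime p ≡ 3 (mod 4) appears to even power.
Prime(s) ≡ 3 (mod 4) with odd exponent: [(43, 3)]
Therefore 3259787 cannot be expressed as a² + b².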